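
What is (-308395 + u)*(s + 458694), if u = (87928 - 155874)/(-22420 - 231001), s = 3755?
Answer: -36142101035143701/253421 ≈ -1.4262e+11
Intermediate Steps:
u = 67946/253421 (u = -67946/(-253421) = -67946*(-1/253421) = 67946/253421 ≈ 0.26812)
(-308395 + u)*(s + 458694) = (-308395 + 67946/253421)*(3755 + 458694) = -78153701349/253421*462449 = -36142101035143701/253421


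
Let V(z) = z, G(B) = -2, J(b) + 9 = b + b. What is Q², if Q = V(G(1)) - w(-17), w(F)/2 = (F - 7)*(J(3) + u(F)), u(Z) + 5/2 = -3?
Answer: 168100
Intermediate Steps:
J(b) = -9 + 2*b (J(b) = -9 + (b + b) = -9 + 2*b)
u(Z) = -11/2 (u(Z) = -5/2 - 3 = -11/2)
w(F) = 119 - 17*F (w(F) = 2*((F - 7)*((-9 + 2*3) - 11/2)) = 2*((-7 + F)*((-9 + 6) - 11/2)) = 2*((-7 + F)*(-3 - 11/2)) = 2*((-7 + F)*(-17/2)) = 2*(119/2 - 17*F/2) = 119 - 17*F)
Q = -410 (Q = -2 - (119 - 17*(-17)) = -2 - (119 + 289) = -2 - 1*408 = -2 - 408 = -410)
Q² = (-410)² = 168100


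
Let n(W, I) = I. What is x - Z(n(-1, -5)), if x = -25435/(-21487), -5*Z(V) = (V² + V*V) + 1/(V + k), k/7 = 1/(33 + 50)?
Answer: 488438779/43833480 ≈ 11.143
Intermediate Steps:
k = 7/83 (k = 7/(33 + 50) = 7/83 ≈ 0.084337)
Z(V) = -2*V²/5 - 1/(5*(7/83 + V)) (Z(V) = -((V² + V*V) + 1/(V + 7/83))/5 = -((V² + V²) + 1/(7/83 + V))/5 = -(2*V² + 1/(7/83 + V))/5 = -(1/(7/83 + V) + 2*V²)/5 = -2*V²/5 - 1/(5*(7/83 + V)))
x = 25435/21487 (x = -25435*(-1/21487) = 25435/21487 ≈ 1.1837)
x - Z(n(-1, -5)) = 25435/21487 - (-83 - 166*(-5)³ - 14*(-5)²)/(5*(7 + 83*(-5))) = 25435/21487 - (-83 - 166*(-125) - 14*25)/(5*(7 - 415)) = 25435/21487 - (-83 + 20750 - 350)/(5*(-408)) = 25435/21487 - (-1)*20317/(5*408) = 25435/21487 - 1*(-20317/2040) = 25435/21487 + 20317/2040 = 488438779/43833480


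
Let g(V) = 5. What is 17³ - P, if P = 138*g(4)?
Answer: 4223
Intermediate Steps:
P = 690 (P = 138*5 = 690)
17³ - P = 17³ - 1*690 = 4913 - 690 = 4223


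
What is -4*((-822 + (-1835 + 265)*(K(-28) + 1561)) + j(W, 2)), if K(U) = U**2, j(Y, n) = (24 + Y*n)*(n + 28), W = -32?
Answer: 14734688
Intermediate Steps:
j(Y, n) = (24 + Y*n)*(28 + n)
-4*((-822 + (-1835 + 265)*(K(-28) + 1561)) + j(W, 2)) = -4*((-822 + (-1835 + 265)*((-28)**2 + 1561)) + (672 + 24*2 - 32*2**2 + 28*(-32)*2)) = -4*((-822 - 1570*(784 + 1561)) + (672 + 48 - 32*4 - 1792)) = -4*((-822 - 1570*2345) + (672 + 48 - 128 - 1792)) = -4*((-822 - 3681650) - 1200) = -4*(-3682472 - 1200) = -4*(-3683672) = 14734688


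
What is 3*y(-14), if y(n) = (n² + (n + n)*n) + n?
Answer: 1722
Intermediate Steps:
y(n) = n + 3*n² (y(n) = (n² + (2*n)*n) + n = (n² + 2*n²) + n = 3*n² + n = n + 3*n²)
3*y(-14) = 3*(-14*(1 + 3*(-14))) = 3*(-14*(1 - 42)) = 3*(-14*(-41)) = 3*574 = 1722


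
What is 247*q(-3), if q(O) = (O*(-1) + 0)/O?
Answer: -247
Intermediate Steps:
q(O) = -1 (q(O) = (-O + 0)/O = (-O)/O = -1)
247*q(-3) = 247*(-1) = -247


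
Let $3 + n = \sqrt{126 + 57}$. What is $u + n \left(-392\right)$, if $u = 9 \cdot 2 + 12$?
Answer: $1206 - 392 \sqrt{183} \approx -4096.9$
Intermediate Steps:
$u = 30$ ($u = 18 + 12 = 30$)
$n = -3 + \sqrt{183}$ ($n = -3 + \sqrt{126 + 57} = -3 + \sqrt{183} \approx 10.528$)
$u + n \left(-392\right) = 30 + \left(-3 + \sqrt{183}\right) \left(-392\right) = 30 + \left(1176 - 392 \sqrt{183}\right) = 1206 - 392 \sqrt{183}$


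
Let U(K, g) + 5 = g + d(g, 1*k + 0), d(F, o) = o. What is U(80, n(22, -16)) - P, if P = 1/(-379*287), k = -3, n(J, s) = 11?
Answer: 326320/108773 ≈ 3.0000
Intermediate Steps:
P = -1/108773 (P = 1/(-108773) = -1/108773 ≈ -9.1935e-6)
U(K, g) = -8 + g (U(K, g) = -5 + (g + (1*(-3) + 0)) = -5 + (g + (-3 + 0)) = -5 + (g - 3) = -5 + (-3 + g) = -8 + g)
U(80, n(22, -16)) - P = (-8 + 11) - 1*(-1/108773) = 3 + 1/108773 = 326320/108773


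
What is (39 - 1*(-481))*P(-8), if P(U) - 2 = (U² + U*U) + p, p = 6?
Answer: 70720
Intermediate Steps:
P(U) = 8 + 2*U² (P(U) = 2 + ((U² + U*U) + 6) = 2 + ((U² + U²) + 6) = 2 + (2*U² + 6) = 2 + (6 + 2*U²) = 8 + 2*U²)
(39 - 1*(-481))*P(-8) = (39 - 1*(-481))*(8 + 2*(-8)²) = (39 + 481)*(8 + 2*64) = 520*(8 + 128) = 520*136 = 70720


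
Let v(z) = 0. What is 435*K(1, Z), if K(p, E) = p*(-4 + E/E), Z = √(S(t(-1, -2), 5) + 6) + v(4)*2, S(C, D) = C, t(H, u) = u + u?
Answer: -1305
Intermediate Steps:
t(H, u) = 2*u
Z = √2 (Z = √(2*(-2) + 6) + 0*2 = √(-4 + 6) + 0 = √2 + 0 = √2 ≈ 1.4142)
K(p, E) = -3*p (K(p, E) = p*(-4 + 1) = p*(-3) = -3*p)
435*K(1, Z) = 435*(-3*1) = 435*(-3) = -1305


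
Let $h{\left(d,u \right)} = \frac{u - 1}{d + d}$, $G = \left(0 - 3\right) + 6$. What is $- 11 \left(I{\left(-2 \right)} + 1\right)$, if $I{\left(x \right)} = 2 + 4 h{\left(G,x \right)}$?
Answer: $-11$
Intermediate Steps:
$G = 3$ ($G = -3 + 6 = 3$)
$h{\left(d,u \right)} = \frac{-1 + u}{2 d}$
$I{\left(x \right)} = \frac{4}{3} + \frac{2 x}{3}$ ($I{\left(x \right)} = 2 + 4 \frac{-1 + x}{2 \cdot 3} = 2 + 4 \cdot \frac{1}{2} \cdot \frac{1}{3} \left(-1 + x\right) = 2 + 4 \left(- \frac{1}{6} + \frac{x}{6}\right) = 2 + \left(- \frac{2}{3} + \frac{2 x}{3}\right) = \frac{4}{3} + \frac{2 x}{3}$)
$- 11 \left(I{\left(-2 \right)} + 1\right) = - 11 \left(\left(\frac{4}{3} + \frac{2}{3} \left(-2\right)\right) + 1\right) = - 11 \left(\left(\frac{4}{3} - \frac{4}{3}\right) + 1\right) = - 11 \left(0 + 1\right) = \left(-11\right) 1 = -11$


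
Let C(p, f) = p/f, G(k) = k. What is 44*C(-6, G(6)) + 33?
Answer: -11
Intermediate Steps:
44*C(-6, G(6)) + 33 = 44*(-6/6) + 33 = 44*(-6*1/6) + 33 = 44*(-1) + 33 = -44 + 33 = -11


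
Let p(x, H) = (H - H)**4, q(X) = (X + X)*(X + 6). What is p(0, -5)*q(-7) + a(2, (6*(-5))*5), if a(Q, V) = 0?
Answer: 0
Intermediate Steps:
q(X) = 2*X*(6 + X) (q(X) = (2*X)*(6 + X) = 2*X*(6 + X))
p(x, H) = 0 (p(x, H) = 0**4 = 0)
p(0, -5)*q(-7) + a(2, (6*(-5))*5) = 0*(2*(-7)*(6 - 7)) + 0 = 0*(2*(-7)*(-1)) + 0 = 0*14 + 0 = 0 + 0 = 0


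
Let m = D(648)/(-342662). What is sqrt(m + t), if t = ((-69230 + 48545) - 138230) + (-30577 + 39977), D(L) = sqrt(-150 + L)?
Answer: sqrt(-17555639572171660 - 342662*sqrt(498))/342662 ≈ 386.67*I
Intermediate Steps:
t = -149515 (t = (-20685 - 138230) + 9400 = -158915 + 9400 = -149515)
m = -sqrt(498)/342662 (m = sqrt(-150 + 648)/(-342662) = sqrt(498)*(-1/342662) = -sqrt(498)/342662 ≈ -6.5125e-5)
sqrt(m + t) = sqrt(-sqrt(498)/342662 - 149515) = sqrt(-149515 - sqrt(498)/342662)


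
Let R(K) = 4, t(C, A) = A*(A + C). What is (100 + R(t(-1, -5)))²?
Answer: 10816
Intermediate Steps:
(100 + R(t(-1, -5)))² = (100 + 4)² = 104² = 10816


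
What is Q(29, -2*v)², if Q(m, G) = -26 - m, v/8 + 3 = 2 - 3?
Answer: 3025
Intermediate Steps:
v = -32 (v = -24 + 8*(2 - 3) = -24 + 8*(-1) = -24 - 8 = -32)
Q(29, -2*v)² = (-26 - 1*29)² = (-26 - 29)² = (-55)² = 3025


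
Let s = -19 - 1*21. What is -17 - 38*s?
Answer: 1503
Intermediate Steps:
s = -40 (s = -19 - 21 = -40)
-17 - 38*s = -17 - 38*(-40) = -17 + 1520 = 1503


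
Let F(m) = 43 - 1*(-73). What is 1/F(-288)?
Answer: 1/116 ≈ 0.0086207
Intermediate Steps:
F(m) = 116 (F(m) = 43 + 73 = 116)
1/F(-288) = 1/116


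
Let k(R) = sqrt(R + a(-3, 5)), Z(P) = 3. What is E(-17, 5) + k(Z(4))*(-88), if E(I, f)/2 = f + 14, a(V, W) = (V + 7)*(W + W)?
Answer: 38 - 88*sqrt(43) ≈ -539.05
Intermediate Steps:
a(V, W) = 2*W*(7 + V) (a(V, W) = (7 + V)*(2*W) = 2*W*(7 + V))
k(R) = sqrt(40 + R) (k(R) = sqrt(R + 2*5*(7 - 3)) = sqrt(R + 2*5*4) = sqrt(R + 40) = sqrt(40 + R))
E(I, f) = 28 + 2*f (E(I, f) = 2*(f + 14) = 2*(14 + f) = 28 + 2*f)
E(-17, 5) + k(Z(4))*(-88) = (28 + 2*5) + sqrt(40 + 3)*(-88) = (28 + 10) + sqrt(43)*(-88) = 38 - 88*sqrt(43)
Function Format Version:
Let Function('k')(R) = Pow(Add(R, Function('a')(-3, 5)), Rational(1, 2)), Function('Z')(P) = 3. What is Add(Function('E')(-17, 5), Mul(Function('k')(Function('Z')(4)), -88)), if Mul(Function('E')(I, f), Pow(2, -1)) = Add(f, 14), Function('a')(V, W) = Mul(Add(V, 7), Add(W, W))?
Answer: Add(38, Mul(-88, Pow(43, Rational(1, 2)))) ≈ -539.05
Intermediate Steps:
Function('a')(V, W) = Mul(2, W, Add(7, V)) (Function('a')(V, W) = Mul(Add(7, V), Mul(2, W)) = Mul(2, W, Add(7, V)))
Function('k')(R) = Pow(Add(40, R), Rational(1, 2)) (Function('k')(R) = Pow(Add(R, Mul(2, 5, Add(7, -3))), Rational(1, 2)) = Pow(Add(R, Mul(2, 5, 4)), Rational(1, 2)) = Pow(Add(R, 40), Rational(1, 2)) = Pow(Add(40, R), Rational(1, 2)))
Function('E')(I, f) = Add(28, Mul(2, f)) (Function('E')(I, f) = Mul(2, Add(f, 14)) = Mul(2, Add(14, f)) = Add(28, Mul(2, f)))
Add(Function('E')(-17, 5), Mul(Function('k')(Function('Z')(4)), -88)) = Add(Add(28, Mul(2, 5)), Mul(Pow(Add(40, 3), Rational(1, 2)), -88)) = Add(Add(28, 10), Mul(Pow(43, Rational(1, 2)), -88)) = Add(38, Mul(-88, Pow(43, Rational(1, 2))))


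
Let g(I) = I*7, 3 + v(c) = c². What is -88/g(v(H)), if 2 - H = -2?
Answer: -88/91 ≈ -0.96703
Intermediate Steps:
H = 4 (H = 2 - 1*(-2) = 2 + 2 = 4)
v(c) = -3 + c²
g(I) = 7*I
-88/g(v(H)) = -88*1/(7*(-3 + 4²)) = -88*1/(7*(-3 + 16)) = -88/(7*13) = -88/91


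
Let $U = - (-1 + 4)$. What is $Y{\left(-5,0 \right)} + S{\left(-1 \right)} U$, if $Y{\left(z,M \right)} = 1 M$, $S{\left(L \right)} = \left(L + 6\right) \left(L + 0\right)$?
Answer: $15$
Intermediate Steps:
$S{\left(L \right)} = L \left(6 + L\right)$ ($S{\left(L \right)} = \left(6 + L\right) L = L \left(6 + L\right)$)
$Y{\left(z,M \right)} = M$
$U = -3$ ($U = \left(-1\right) 3 = -3$)
$Y{\left(-5,0 \right)} + S{\left(-1 \right)} U = 0 + - (6 - 1) \left(-3\right) = 0 + \left(-1\right) 5 \left(-3\right) = 0 - -15 = 0 + 15 = 15$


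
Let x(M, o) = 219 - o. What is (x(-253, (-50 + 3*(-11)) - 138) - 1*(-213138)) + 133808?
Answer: 347386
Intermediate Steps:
(x(-253, (-50 + 3*(-11)) - 138) - 1*(-213138)) + 133808 = ((219 - ((-50 + 3*(-11)) - 138)) - 1*(-213138)) + 133808 = ((219 - ((-50 - 33) - 138)) + 213138) + 133808 = ((219 - (-83 - 138)) + 213138) + 133808 = ((219 - 1*(-221)) + 213138) + 133808 = ((219 + 221) + 213138) + 133808 = (440 + 213138) + 133808 = 213578 + 133808 = 347386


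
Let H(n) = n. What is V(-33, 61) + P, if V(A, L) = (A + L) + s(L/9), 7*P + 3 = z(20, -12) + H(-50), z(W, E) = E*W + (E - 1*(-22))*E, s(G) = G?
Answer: -218/9 ≈ -24.222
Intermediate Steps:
z(W, E) = E*W + E*(22 + E) (z(W, E) = E*W + (E + 22)*E = E*W + (22 + E)*E = E*W + E*(22 + E))
P = -59 (P = -3/7 + (-12*(22 - 12 + 20) - 50)/7 = -3/7 + (-12*30 - 50)/7 = -3/7 + (-360 - 50)/7 = -3/7 + (⅐)*(-410) = -3/7 - 410/7 = -59)
V(A, L) = A + 10*L/9 (V(A, L) = (A + L) + L/9 = A + 10*L/9)
V(-33, 61) + P = (-33 + (10/9)*61) - 59 = (-33 + 610/9) - 59 = 313/9 - 59 = -218/9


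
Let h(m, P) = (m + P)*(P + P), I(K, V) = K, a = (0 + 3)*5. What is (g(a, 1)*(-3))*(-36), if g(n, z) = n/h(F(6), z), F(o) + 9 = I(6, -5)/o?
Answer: -810/7 ≈ -115.71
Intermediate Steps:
a = 15 (a = 3*5 = 15)
F(o) = -9 + 6/o
h(m, P) = 2*P*(P + m) (h(m, P) = (P + m)*(2*P) = 2*P*(P + m))
g(n, z) = n/(2*z*(-8 + z)) (g(n, z) = n/((2*z*(z + (-9 + 6/6)))) = n/((2*z*(z + (-9 + 6*(⅙))))) = n/((2*z*(z + (-9 + 1)))) = n/((2*z*(z - 8))) = n/((2*z*(-8 + z))) = n*(1/(2*z*(-8 + z))) = n/(2*z*(-8 + z)))
(g(a, 1)*(-3))*(-36) = (((½)*15/(1*(-8 + 1)))*(-3))*(-36) = (((½)*15*1/(-7))*(-3))*(-36) = (((½)*15*1*(-⅐))*(-3))*(-36) = -15/14*(-3)*(-36) = (45/14)*(-36) = -810/7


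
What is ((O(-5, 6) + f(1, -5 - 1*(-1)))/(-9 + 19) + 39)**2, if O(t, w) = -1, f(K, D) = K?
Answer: 1521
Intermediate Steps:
((O(-5, 6) + f(1, -5 - 1*(-1)))/(-9 + 19) + 39)**2 = ((-1 + 1)/(-9 + 19) + 39)**2 = (0/10 + 39)**2 = (0*(1/10) + 39)**2 = (0 + 39)**2 = 39**2 = 1521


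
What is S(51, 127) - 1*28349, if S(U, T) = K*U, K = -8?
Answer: -28757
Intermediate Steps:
S(U, T) = -8*U
S(51, 127) - 1*28349 = -8*51 - 1*28349 = -408 - 28349 = -28757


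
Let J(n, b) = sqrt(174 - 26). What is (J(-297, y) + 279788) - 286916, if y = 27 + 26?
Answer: -7128 + 2*sqrt(37) ≈ -7115.8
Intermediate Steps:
y = 53
J(n, b) = 2*sqrt(37) (J(n, b) = sqrt(148) = 2*sqrt(37))
(J(-297, y) + 279788) - 286916 = (2*sqrt(37) + 279788) - 286916 = (279788 + 2*sqrt(37)) - 286916 = -7128 + 2*sqrt(37)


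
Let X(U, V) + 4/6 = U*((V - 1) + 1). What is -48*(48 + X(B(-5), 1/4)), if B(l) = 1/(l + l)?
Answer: -11354/5 ≈ -2270.8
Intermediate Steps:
B(l) = 1/(2*l)
X(U, V) = -⅔ + U*V (X(U, V) = -⅔ + U*((V - 1) + 1) = -⅔ + U*((-1 + V) + 1) = -⅔ + U*V)
-48*(48 + X(B(-5), 1/4)) = -48*(48 + (-⅔ + ((½)/(-5))/4)) = -48*(48 + (-⅔ + ((½)*(-⅕))*(¼))) = -48*(48 + (-⅔ - ⅒*¼)) = -48*(48 + (-⅔ - 1/40)) = -48*(48 - 83/120) = -48*5677/120 = -11354/5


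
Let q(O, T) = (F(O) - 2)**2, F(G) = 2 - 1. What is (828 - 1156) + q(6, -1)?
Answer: -327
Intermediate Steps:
F(G) = 1
q(O, T) = 1 (q(O, T) = (1 - 2)**2 = (-1)**2 = 1)
(828 - 1156) + q(6, -1) = (828 - 1156) + 1 = -328 + 1 = -327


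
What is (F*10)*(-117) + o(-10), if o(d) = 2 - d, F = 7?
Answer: -8178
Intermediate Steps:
(F*10)*(-117) + o(-10) = (7*10)*(-117) + (2 - 1*(-10)) = 70*(-117) + (2 + 10) = -8190 + 12 = -8178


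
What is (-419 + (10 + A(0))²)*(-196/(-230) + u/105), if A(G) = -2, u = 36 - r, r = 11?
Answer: -186943/483 ≈ -387.05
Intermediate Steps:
u = 25 (u = 36 - 1*11 = 36 - 11 = 25)
(-419 + (10 + A(0))²)*(-196/(-230) + u/105) = (-419 + (10 - 2)²)*(-196/(-230) + 25/105) = (-419 + 8²)*(-196*(-1/230) + 25*(1/105)) = (-419 + 64)*(98/115 + 5/21) = -355*2633/2415 = -186943/483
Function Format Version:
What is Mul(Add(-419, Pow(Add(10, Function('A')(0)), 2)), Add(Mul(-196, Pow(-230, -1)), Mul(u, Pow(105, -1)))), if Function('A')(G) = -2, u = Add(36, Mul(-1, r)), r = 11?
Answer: Rational(-186943, 483) ≈ -387.05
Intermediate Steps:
u = 25 (u = Add(36, Mul(-1, 11)) = Add(36, -11) = 25)
Mul(Add(-419, Pow(Add(10, Function('A')(0)), 2)), Add(Mul(-196, Pow(-230, -1)), Mul(u, Pow(105, -1)))) = Mul(Add(-419, Pow(Add(10, -2), 2)), Add(Mul(-196, Pow(-230, -1)), Mul(25, Pow(105, -1)))) = Mul(Add(-419, Pow(8, 2)), Add(Mul(-196, Rational(-1, 230)), Mul(25, Rational(1, 105)))) = Mul(Add(-419, 64), Add(Rational(98, 115), Rational(5, 21))) = Mul(-355, Rational(2633, 2415)) = Rational(-186943, 483)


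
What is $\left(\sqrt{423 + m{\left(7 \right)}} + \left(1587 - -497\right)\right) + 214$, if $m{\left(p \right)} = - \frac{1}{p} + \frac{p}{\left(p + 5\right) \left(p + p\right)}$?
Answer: $2298 + \frac{\sqrt{2983974}}{84} \approx 2318.6$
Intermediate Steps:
$m{\left(p \right)} = \frac{1}{2 \left(5 + p\right)} - \frac{1}{p}$ ($m{\left(p \right)} = - \frac{1}{p} + \frac{p}{\left(5 + p\right) 2 p} = - \frac{1}{p} + \frac{p}{2 p \left(5 + p\right)} = - \frac{1}{p} + p \frac{1}{2 p \left(5 + p\right)} = - \frac{1}{p} + \frac{1}{2 \left(5 + p\right)} = \frac{1}{2 \left(5 + p\right)} - \frac{1}{p}$)
$\left(\sqrt{423 + m{\left(7 \right)}} + \left(1587 - -497\right)\right) + 214 = \left(\sqrt{423 + \frac{-10 - 7}{2 \cdot 7 \left(5 + 7\right)}} + \left(1587 - -497\right)\right) + 214 = \left(\sqrt{423 + \frac{1}{2} \cdot \frac{1}{7} \cdot \frac{1}{12} \left(-10 - 7\right)} + \left(1587 + 497\right)\right) + 214 = \left(\sqrt{423 + \frac{1}{2} \cdot \frac{1}{7} \cdot \frac{1}{12} \left(-17\right)} + 2084\right) + 214 = \left(\sqrt{423 - \frac{17}{168}} + 2084\right) + 214 = \left(\sqrt{\frac{71047}{168}} + 2084\right) + 214 = \left(\frac{\sqrt{2983974}}{84} + 2084\right) + 214 = \left(2084 + \frac{\sqrt{2983974}}{84}\right) + 214 = 2298 + \frac{\sqrt{2983974}}{84}$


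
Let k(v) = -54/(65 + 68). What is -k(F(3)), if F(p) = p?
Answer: 54/133 ≈ 0.40601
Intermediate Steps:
k(v) = -54/133
-k(F(3)) = -1*(-54/133) = 54/133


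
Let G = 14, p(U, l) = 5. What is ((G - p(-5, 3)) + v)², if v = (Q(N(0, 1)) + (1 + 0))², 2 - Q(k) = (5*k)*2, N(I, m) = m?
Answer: 3364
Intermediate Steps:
Q(k) = 2 - 10*k (Q(k) = 2 - 5*k*2 = 2 - 10*k)
v = 49 (v = ((2 - 10*1) + (1 + 0))² = ((2 - 10) + 1)² = (-8 + 1)² = (-7)² = 49)
((G - p(-5, 3)) + v)² = ((14 - 1*5) + 49)² = ((14 - 5) + 49)² = (9 + 49)² = 58² = 3364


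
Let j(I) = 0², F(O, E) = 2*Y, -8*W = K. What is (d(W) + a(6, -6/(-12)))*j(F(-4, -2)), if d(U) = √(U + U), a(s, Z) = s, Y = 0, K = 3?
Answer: 0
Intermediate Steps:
W = -3/8 (W = -⅛*3 = -3/8 ≈ -0.37500)
F(O, E) = 0 (F(O, E) = 2*0 = 0)
d(U) = √2*√U (d(U) = √(2*U) = √2*√U)
j(I) = 0
(d(W) + a(6, -6/(-12)))*j(F(-4, -2)) = (√2*√(-3/8) + 6)*0 = (√2*(I*√6/4) + 6)*0 = (I*√3/2 + 6)*0 = (6 + I*√3/2)*0 = 0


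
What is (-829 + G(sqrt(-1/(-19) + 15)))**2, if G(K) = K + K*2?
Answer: 13060153/19 - 4974*sqrt(5434)/19 ≈ 6.6808e+5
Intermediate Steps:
G(K) = 3*K (G(K) = K + 2*K = 3*K)
(-829 + G(sqrt(-1/(-19) + 15)))**2 = (-829 + 3*sqrt(-1/(-19) + 15))**2 = (-829 + 3*sqrt(-1*(-1/19) + 15))**2 = (-829 + 3*sqrt(1/19 + 15))**2 = (-829 + 3*sqrt(286/19))**2 = (-829 + 3*(sqrt(5434)/19))**2 = (-829 + 3*sqrt(5434)/19)**2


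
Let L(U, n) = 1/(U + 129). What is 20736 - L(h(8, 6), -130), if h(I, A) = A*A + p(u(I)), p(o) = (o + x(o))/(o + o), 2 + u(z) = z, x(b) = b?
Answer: 3442175/166 ≈ 20736.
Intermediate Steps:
u(z) = -2 + z
p(o) = 1 (p(o) = (o + o)/(o + o) = (2*o)/((2*o)) = (2*o)*(1/(2*o)) = 1)
h(I, A) = 1 + A² (h(I, A) = A*A + 1 = A² + 1 = 1 + A²)
L(U, n) = 1/(129 + U)
20736 - L(h(8, 6), -130) = 20736 - 1/(129 + (1 + 6²)) = 20736 - 1/(129 + (1 + 36)) = 20736 - 1/(129 + 37) = 20736 - 1/166 = 3442175/166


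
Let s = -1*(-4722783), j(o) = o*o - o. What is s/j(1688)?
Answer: 4722783/2847656 ≈ 1.6585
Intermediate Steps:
j(o) = o² - o
s = 4722783
s/j(1688) = 4722783/((1688*(-1 + 1688))) = 4722783/((1688*1687)) = 4722783/2847656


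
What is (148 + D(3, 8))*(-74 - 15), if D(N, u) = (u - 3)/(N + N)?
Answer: -79477/6 ≈ -13246.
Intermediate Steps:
D(N, u) = (-3 + u)/(2*N) (D(N, u) = (-3 + u)/((2*N)) = (-3 + u)*(1/(2*N)) = (-3 + u)/(2*N))
(148 + D(3, 8))*(-74 - 15) = (148 + (½)*(-3 + 8)/3)*(-74 - 15) = (148 + (½)*(⅓)*5)*(-89) = (148 + ⅚)*(-89) = (893/6)*(-89) = -79477/6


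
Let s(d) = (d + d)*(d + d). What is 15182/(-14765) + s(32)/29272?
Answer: -47991258/54025135 ≈ -0.88831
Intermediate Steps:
s(d) = 4*d² (s(d) = (2*d)*(2*d) = 4*d²)
15182/(-14765) + s(32)/29272 = 15182/(-14765) + (4*32²)/29272 = 15182*(-1/14765) + (4*1024)*(1/29272) = -15182/14765 + 4096*(1/29272) = -15182/14765 + 512/3659 = -47991258/54025135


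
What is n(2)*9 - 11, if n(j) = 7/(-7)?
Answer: -20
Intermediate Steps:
n(j) = -1 (n(j) = 7*(-⅐) = -1)
n(2)*9 - 11 = -1*9 - 11 = -9 - 11 = -20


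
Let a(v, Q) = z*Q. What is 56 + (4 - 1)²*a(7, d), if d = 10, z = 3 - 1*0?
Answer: 326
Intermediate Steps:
z = 3 (z = 3 + 0 = 3)
a(v, Q) = 3*Q
56 + (4 - 1)²*a(7, d) = 56 + (4 - 1)²*(3*10) = 56 + 3²*30 = 56 + 9*30 = 56 + 270 = 326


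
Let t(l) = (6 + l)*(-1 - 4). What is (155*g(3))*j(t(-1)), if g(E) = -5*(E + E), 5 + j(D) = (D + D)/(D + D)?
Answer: 18600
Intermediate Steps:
t(l) = -30 - 5*l (t(l) = (6 + l)*(-5) = -30 - 5*l)
j(D) = -4 (j(D) = -5 + (D + D)/(D + D) = -5 + (2*D)/((2*D)) = -5 + (2*D)*(1/(2*D)) = -5 + 1 = -4)
g(E) = -10*E
(155*g(3))*j(t(-1)) = (155*(-10*3))*(-4) = (155*(-30))*(-4) = -4650*(-4) = 18600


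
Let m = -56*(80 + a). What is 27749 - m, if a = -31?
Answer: 30493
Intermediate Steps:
m = -2744 (m = -56*(80 - 31) = -56*49 = -1*2744 = -2744)
27749 - m = 27749 - 1*(-2744) = 27749 + 2744 = 30493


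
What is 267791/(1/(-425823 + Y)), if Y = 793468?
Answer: 98452022195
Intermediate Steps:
267791/(1/(-425823 + Y)) = 267791/(1/(-425823 + 793468)) = 267791/(1/367645) = 267791*367645 = 98452022195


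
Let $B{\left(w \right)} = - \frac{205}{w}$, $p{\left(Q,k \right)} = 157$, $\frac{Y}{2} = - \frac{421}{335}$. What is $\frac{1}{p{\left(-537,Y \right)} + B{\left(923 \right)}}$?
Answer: $\frac{923}{144706} \approx 0.0063784$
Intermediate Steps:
$Y = - \frac{842}{335}$ ($Y = 2 \left(- \frac{421}{335}\right) = - \frac{842}{335} \approx -2.5134$)
$\frac{1}{p{\left(-537,Y \right)} + B{\left(923 \right)}} = \frac{1}{157 - \frac{205}{923}} = \frac{1}{\frac{144706}{923}} = \frac{923}{144706}$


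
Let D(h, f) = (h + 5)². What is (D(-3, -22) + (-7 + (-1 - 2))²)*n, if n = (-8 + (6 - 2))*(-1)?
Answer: 416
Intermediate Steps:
D(h, f) = (5 + h)²
n = 4 (n = (-8 + 4)*(-1) = -4*(-1) = 4)
(D(-3, -22) + (-7 + (-1 - 2))²)*n = ((5 - 3)² + (-7 + (-1 - 2))²)*4 = (2² + (-7 - 3)²)*4 = (4 + (-10)²)*4 = (4 + 100)*4 = 104*4 = 416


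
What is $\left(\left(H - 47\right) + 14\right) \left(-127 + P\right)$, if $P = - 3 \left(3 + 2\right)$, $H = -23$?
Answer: $7952$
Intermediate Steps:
$P = -15$ ($P = \left(-3\right) 5 = -15$)
$\left(\left(H - 47\right) + 14\right) \left(-127 + P\right) = \left(\left(-23 - 47\right) + 14\right) \left(-127 - 15\right) = \left(-70 + 14\right) \left(-142\right) = \left(-56\right) \left(-142\right) = 7952$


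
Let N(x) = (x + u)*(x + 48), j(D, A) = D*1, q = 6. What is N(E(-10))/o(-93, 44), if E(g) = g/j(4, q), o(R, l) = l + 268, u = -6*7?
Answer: -623/96 ≈ -6.4896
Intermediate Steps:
j(D, A) = D
u = -42
o(R, l) = 268 + l
E(g) = g/4
N(x) = (-42 + x)*(48 + x) (N(x) = (x - 42)*(x + 48) = (-42 + x)*(48 + x))
N(E(-10))/o(-93, 44) = (-2016 + ((1/4)*(-10))**2 + 6*((1/4)*(-10)))/(268 + 44) = (-2016 + (-5/2)**2 + 6*(-5/2))/312 = (-2016 + 25/4 - 15)*(1/312) = -8099/4*1/312 = -623/96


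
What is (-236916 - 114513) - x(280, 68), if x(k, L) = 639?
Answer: -352068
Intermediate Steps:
(-236916 - 114513) - x(280, 68) = (-236916 - 114513) - 1*639 = -351429 - 639 = -352068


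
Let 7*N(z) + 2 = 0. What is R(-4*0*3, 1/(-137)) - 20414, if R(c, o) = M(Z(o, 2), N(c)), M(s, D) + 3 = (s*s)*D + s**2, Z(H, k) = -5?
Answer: -142794/7 ≈ -20399.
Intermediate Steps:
N(z) = -2/7 (N(z) = -2/7 + (1/7)*0 = -2/7 + 0 = -2/7)
M(s, D) = -3 + s**2 + D*s**2 (M(s, D) = -3 + ((s*s)*D + s**2) = -3 + (s**2*D + s**2) = -3 + (D*s**2 + s**2) = -3 + (s**2 + D*s**2) = -3 + s**2 + D*s**2)
R(c, o) = 104/7 (R(c, o) = -3 + (-5)**2 - 2/7*(-5)**2 = -3 + 25 - 2/7*25 = -3 + 25 - 50/7 = 104/7)
R(-4*0*3, 1/(-137)) - 20414 = 104/7 - 20414 = -142794/7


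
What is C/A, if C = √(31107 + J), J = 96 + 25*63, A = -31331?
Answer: -3*√3642/31331 ≈ -0.0057785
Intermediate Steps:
J = 1671 (J = 96 + 1575 = 1671)
C = 3*√3642 (C = √(31107 + 1671) = √32778 = 3*√3642 ≈ 181.05)
C/A = (3*√3642)/(-31331) = (3*√3642)*(-1/31331) = -3*√3642/31331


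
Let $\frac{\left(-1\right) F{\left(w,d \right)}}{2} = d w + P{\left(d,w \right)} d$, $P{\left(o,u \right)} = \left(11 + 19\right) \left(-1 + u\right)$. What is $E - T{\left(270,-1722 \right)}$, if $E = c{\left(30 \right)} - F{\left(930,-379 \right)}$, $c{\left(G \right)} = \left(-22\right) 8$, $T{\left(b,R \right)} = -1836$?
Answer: $-21828740$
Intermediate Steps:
$P{\left(o,u \right)} = -30 + 30 u$ ($P{\left(o,u \right)} = 30 \left(-1 + u\right) = -30 + 30 u$)
$c{\left(G \right)} = -176$
$F{\left(w,d \right)} = - 2 d w - 2 d \left(-30 + 30 w\right)$ ($F{\left(w,d \right)} = - 2 \left(d w + \left(-30 + 30 w\right) d\right) = - 2 \left(d w + d \left(-30 + 30 w\right)\right) = - 2 d w - 2 d \left(-30 + 30 w\right)$)
$E = -21830576$ ($E = -176 - 2 \left(-379\right) \left(30 - 28830\right) = -176 - 2 \left(-379\right) \left(-28800\right) = -176 - 21830400 = -21830576$)
$E - T{\left(270,-1722 \right)} = -21830576 - -1836 = -21830576 + 1836 = -21828740$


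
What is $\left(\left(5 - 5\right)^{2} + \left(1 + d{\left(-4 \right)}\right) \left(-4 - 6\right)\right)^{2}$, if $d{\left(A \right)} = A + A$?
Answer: $4900$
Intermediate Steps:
$d{\left(A \right)} = 2 A$
$\left(\left(5 - 5\right)^{2} + \left(1 + d{\left(-4 \right)}\right) \left(-4 - 6\right)\right)^{2} = \left(\left(5 - 5\right)^{2} + \left(1 + 2 \left(-4\right)\right) \left(-4 - 6\right)\right)^{2} = \left(0^{2} + \left(1 - 8\right) \left(-4 - 6\right)\right)^{2} = \left(0 - -70\right)^{2} = \left(0 + 70\right)^{2} = 70^{2} = 4900$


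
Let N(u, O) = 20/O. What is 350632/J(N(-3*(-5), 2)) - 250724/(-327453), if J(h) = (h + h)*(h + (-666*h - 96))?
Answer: -10123477277/5522494845 ≈ -1.8331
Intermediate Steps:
J(h) = 2*h*(-96 - 665*h) (J(h) = (2*h)*(h + (-96 - 666*h)) = (2*h)*(-96 - 665*h) = 2*h*(-96 - 665*h))
350632/J(N(-3*(-5), 2)) - 250724/(-327453) = 350632/((-2*20/2*(96 + 665*(20/2)))) - 250724/(-327453) = 350632/((-2*20*(½)*(96 + 665*(20*(½))))) - 250724*(-1/327453) = 350632/((-2*10*(96 + 665*10))) + 250724/327453 = 350632/((-2*10*(96 + 6650))) + 250724/327453 = 350632/((-2*10*6746)) + 250724/327453 = 350632/(-134920) + 250724/327453 = 350632*(-1/134920) + 250724/327453 = -43829/16865 + 250724/327453 = -10123477277/5522494845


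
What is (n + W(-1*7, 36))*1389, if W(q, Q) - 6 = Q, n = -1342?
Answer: -1805700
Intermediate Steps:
W(q, Q) = 6 + Q
(n + W(-1*7, 36))*1389 = (-1342 + (6 + 36))*1389 = (-1342 + 42)*1389 = -1300*1389 = -1805700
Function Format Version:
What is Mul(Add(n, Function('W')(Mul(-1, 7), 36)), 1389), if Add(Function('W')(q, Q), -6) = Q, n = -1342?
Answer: -1805700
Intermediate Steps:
Function('W')(q, Q) = Add(6, Q)
Mul(Add(n, Function('W')(Mul(-1, 7), 36)), 1389) = Mul(Add(-1342, Add(6, 36)), 1389) = Mul(Add(-1342, 42), 1389) = Mul(-1300, 1389) = -1805700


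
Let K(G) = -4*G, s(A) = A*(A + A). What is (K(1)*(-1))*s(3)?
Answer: 72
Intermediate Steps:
s(A) = 2*A**2 (s(A) = A*(2*A) = 2*A**2)
(K(1)*(-1))*s(3) = (-4*1*(-1))*(2*3**2) = (-4*(-1))*(2*9) = 4*18 = 72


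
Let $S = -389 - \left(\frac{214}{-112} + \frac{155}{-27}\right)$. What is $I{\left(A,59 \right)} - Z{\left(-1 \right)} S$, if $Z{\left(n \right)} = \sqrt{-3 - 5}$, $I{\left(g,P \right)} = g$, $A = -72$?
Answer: $-72 + \frac{576599 i \sqrt{2}}{756} \approx -72.0 + 1078.6 i$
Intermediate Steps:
$Z{\left(n \right)} = 2 i \sqrt{2}$ ($Z{\left(n \right)} = \sqrt{-8} = 2 i \sqrt{2}$)
$S = - \frac{576599}{1512}$ ($S = -389 - \left(214 \left(- \frac{1}{112}\right) + 155 \left(- \frac{1}{27}\right)\right) = -389 - \left(- \frac{107}{56} - \frac{155}{27}\right) = -389 - - \frac{11569}{1512} = -389 + \frac{11569}{1512} = - \frac{576599}{1512} \approx -381.35$)
$I{\left(A,59 \right)} - Z{\left(-1 \right)} S = -72 - 2 i \sqrt{2} \left(- \frac{576599}{1512}\right) = -72 - - \frac{576599 i \sqrt{2}}{756} = -72 + \frac{576599 i \sqrt{2}}{756}$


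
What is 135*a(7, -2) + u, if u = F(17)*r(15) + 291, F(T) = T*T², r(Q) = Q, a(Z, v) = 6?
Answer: 74796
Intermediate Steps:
F(T) = T³
u = 73986 (u = 17³*15 + 291 = 4913*15 + 291 = 73695 + 291 = 73986)
135*a(7, -2) + u = 135*6 + 73986 = 810 + 73986 = 74796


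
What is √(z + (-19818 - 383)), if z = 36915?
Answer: √16714 ≈ 129.28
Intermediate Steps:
√(z + (-19818 - 383)) = √(36915 + (-19818 - 383)) = √(36915 - 20201) = √16714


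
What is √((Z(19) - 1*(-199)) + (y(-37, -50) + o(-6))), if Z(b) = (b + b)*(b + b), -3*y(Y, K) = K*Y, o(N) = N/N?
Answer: √9246/3 ≈ 32.052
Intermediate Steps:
o(N) = 1
y(Y, K) = -K*Y/3
Z(b) = 4*b² (Z(b) = (2*b)*(2*b) = 4*b²)
√((Z(19) - 1*(-199)) + (y(-37, -50) + o(-6))) = √((4*19² - 1*(-199)) + (-⅓*(-50)*(-37) + 1)) = √((4*361 + 199) + (-1850/3 + 1)) = √((1444 + 199) - 1847/3) = √(1643 - 1847/3) = √(3082/3) = √9246/3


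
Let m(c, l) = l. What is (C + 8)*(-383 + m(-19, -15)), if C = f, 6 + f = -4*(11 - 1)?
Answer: 15124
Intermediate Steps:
f = -46 (f = -6 - 4*(11 - 1) = -6 - 4*10 = -6 - 40 = -46)
C = -46
(C + 8)*(-383 + m(-19, -15)) = (-46 + 8)*(-383 - 15) = -38*(-398) = 15124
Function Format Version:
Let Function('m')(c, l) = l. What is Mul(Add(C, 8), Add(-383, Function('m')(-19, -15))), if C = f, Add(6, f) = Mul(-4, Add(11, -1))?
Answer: 15124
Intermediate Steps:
f = -46 (f = Add(-6, Mul(-4, Add(11, -1))) = Add(-6, Mul(-4, 10)) = Add(-6, -40) = -46)
C = -46
Mul(Add(C, 8), Add(-383, Function('m')(-19, -15))) = Mul(Add(-46, 8), Add(-383, -15)) = Mul(-38, -398) = 15124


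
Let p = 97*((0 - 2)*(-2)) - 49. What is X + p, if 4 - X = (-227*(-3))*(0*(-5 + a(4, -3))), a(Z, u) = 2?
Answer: 343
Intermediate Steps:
X = 4 (X = 4 - (-227*(-3))*0*(-5 + 2) = 4 - 681*0*(-3) = 4 - 681*0 = 4 - 1*0 = 4 + 0 = 4)
p = 339 (p = 97*(-2*(-2)) - 49 = 97*4 - 49 = 388 - 49 = 339)
X + p = 4 + 339 = 343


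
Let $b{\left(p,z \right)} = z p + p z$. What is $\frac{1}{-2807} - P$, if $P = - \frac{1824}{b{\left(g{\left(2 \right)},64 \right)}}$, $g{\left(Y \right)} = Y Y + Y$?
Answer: $\frac{53325}{22456} \approx 2.3746$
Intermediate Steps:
$g{\left(Y \right)} = Y + Y^{2}$ ($g{\left(Y \right)} = Y^{2} + Y = Y + Y^{2}$)
$b{\left(p,z \right)} = 2 p z$ ($b{\left(p,z \right)} = p z + p z = 2 p z$)
$P = - \frac{19}{8}$ ($P = - \frac{1824}{2 \cdot 2 \left(1 + 2\right) 64} = - \frac{1824}{2 \cdot 2 \cdot 3 \cdot 64} = - \frac{1824}{2 \cdot 6 \cdot 64} = - \frac{1824}{768} = \left(-1824\right) \frac{1}{768} = - \frac{19}{8} \approx -2.375$)
$\frac{1}{-2807} - P = \frac{1}{-2807} - - \frac{19}{8} = - \frac{1}{2807} + \frac{19}{8} = \frac{53325}{22456}$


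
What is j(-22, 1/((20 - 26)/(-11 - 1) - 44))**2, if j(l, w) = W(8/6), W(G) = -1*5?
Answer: 25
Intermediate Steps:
W(G) = -5
j(l, w) = -5
j(-22, 1/((20 - 26)/(-11 - 1) - 44))**2 = (-5)**2 = 25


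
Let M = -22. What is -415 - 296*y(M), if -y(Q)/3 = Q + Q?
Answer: -39487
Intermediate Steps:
y(Q) = -6*Q (y(Q) = -3*(Q + Q) = -6*Q)
-415 - 296*y(M) = -415 - (-1776)*(-22) = -415 - 296*132 = -415 - 39072 = -39487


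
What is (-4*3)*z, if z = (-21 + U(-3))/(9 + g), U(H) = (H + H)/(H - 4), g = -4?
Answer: 1692/35 ≈ 48.343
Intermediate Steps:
U(H) = 2*H/(-4 + H) (U(H) = (2*H)/(-4 + H) = 2*H/(-4 + H))
z = -141/35 (z = (-21 + 2*(-3)/(-4 - 3))/(9 - 4) = (-21 + 2*(-3)/(-7))/5 = (-21 + 2*(-3)*(-1/7))*(1/5) = (-21 + 6/7)*(1/5) = -141/7*1/5 = -141/35 ≈ -4.0286)
(-4*3)*z = -4*3*(-141/35) = -12*(-141/35) = 1692/35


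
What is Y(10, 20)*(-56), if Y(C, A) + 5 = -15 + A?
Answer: 0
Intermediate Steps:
Y(C, A) = -20 + A (Y(C, A) = -5 + (-15 + A) = -20 + A)
Y(10, 20)*(-56) = (-20 + 20)*(-56) = 0*(-56) = 0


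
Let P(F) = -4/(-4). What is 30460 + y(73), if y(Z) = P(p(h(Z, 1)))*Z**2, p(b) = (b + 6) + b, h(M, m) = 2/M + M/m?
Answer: 35789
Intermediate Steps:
p(b) = 6 + 2*b (p(b) = (6 + b) + b = 6 + 2*b)
P(F) = 1 (P(F) = -4*(-1/4) = 1)
y(Z) = Z**2 (y(Z) = 1*Z**2 = Z**2)
30460 + y(73) = 30460 + 73**2 = 30460 + 5329 = 35789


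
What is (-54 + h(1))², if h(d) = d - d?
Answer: 2916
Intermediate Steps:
h(d) = 0
(-54 + h(1))² = (-54 + 0)² = (-54)² = 2916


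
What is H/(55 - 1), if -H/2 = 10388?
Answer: -10388/27 ≈ -384.74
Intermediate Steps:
H = -20776 (H = -2*10388 = -20776)
H/(55 - 1) = -20776/(55 - 1) = -20776/54 = (1/54)*(-20776) = -10388/27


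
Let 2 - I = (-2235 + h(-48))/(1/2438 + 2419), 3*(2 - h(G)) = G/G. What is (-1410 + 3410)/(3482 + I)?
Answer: 8846284500/15414311249 ≈ 0.57390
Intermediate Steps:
h(G) = 5/3 (h(G) = 2 - G/(3*G) = 2 - ⅓*1 = 2 - ⅓ = 5/3)
I = 51719738/17692569 (I = 2 - (-2235 + 5/3)/(1/2438 + 2419) = 2 - (-6700)/(3*(1/2438 + 2419)) = 2 - (-6700)/(3*5897523/2438) = 2 - (-6700)*2438/(3*5897523) = 2 - 1*(-16334600/17692569) = 2 + 16334600/17692569 = 51719738/17692569 ≈ 2.9232)
(-1410 + 3410)/(3482 + I) = (-1410 + 3410)/(3482 + 51719738/17692569) = 2000/(61657244996/17692569) = 2000*(17692569/61657244996) = 8846284500/15414311249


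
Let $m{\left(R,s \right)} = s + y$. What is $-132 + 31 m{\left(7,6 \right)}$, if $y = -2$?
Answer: $-8$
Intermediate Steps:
$m{\left(R,s \right)} = -2 + s$ ($m{\left(R,s \right)} = s - 2 = -2 + s$)
$-132 + 31 m{\left(7,6 \right)} = -132 + 31 \left(-2 + 6\right) = -132 + 31 \cdot 4 = -132 + 124 = -8$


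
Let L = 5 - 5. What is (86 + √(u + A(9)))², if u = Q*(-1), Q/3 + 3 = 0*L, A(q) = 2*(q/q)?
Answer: (86 + √11)² ≈ 7977.5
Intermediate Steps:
L = 0
A(q) = 2 (A(q) = 2*1 = 2)
Q = -9 (Q = -9 + 3*(0*0) = -9 + 3*0 = -9 + 0 = -9)
u = 9 (u = -9*(-1) = 9)
(86 + √(u + A(9)))² = (86 + √(9 + 2))² = (86 + √11)²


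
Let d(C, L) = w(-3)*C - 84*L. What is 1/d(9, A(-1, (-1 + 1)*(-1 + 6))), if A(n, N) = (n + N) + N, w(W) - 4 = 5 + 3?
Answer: 1/192 ≈ 0.0052083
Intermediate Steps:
w(W) = 12 (w(W) = 4 + (5 + 3) = 4 + 8 = 12)
A(n, N) = n + 2*N (A(n, N) = (N + n) + N = n + 2*N)
d(C, L) = -84*L + 12*C (d(C, L) = 12*C - 84*L = -84*L + 12*C)
1/d(9, A(-1, (-1 + 1)*(-1 + 6))) = 1/(-84*(-1 + 2*((-1 + 1)*(-1 + 6))) + 12*9) = 1/(-84*(-1 + 2*(0*5)) + 108) = 1/(-84*(-1 + 2*0) + 108) = 1/(-84*(-1 + 0) + 108) = 1/(-84*(-1) + 108) = 1/(84 + 108) = 1/192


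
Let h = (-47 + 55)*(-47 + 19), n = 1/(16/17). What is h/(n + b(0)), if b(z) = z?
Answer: -3584/17 ≈ -210.82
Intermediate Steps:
n = 17/16 (n = 1/(16*(1/17)) = 1/(16/17) = 17/16 ≈ 1.0625)
h = -224 (h = 8*(-28) = -224)
h/(n + b(0)) = -224/(17/16 + 0) = -224/17/16 = -224*16/17 = -3584/17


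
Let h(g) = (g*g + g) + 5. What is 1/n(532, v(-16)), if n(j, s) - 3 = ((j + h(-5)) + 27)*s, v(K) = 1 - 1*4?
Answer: -1/1749 ≈ -0.00057176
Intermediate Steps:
h(g) = 5 + g + g² (h(g) = (g² + g) + 5 = (g + g²) + 5 = 5 + g + g²)
v(K) = -3 (v(K) = 1 - 4 = -3)
n(j, s) = 3 + s*(52 + j) (n(j, s) = 3 + ((j + (5 - 5 + (-5)²)) + 27)*s = 3 + ((j + (5 - 5 + 25)) + 27)*s = 3 + ((j + 25) + 27)*s = 3 + ((25 + j) + 27)*s = 3 + (52 + j)*s = 3 + s*(52 + j))
1/n(532, v(-16)) = 1/(3 + 52*(-3) + 532*(-3)) = 1/(3 - 156 - 1596) = 1/(-1749) = -1/1749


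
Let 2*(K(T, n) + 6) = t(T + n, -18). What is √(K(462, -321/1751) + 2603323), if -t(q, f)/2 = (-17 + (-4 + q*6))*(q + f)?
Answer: 2*√1059966749023/1751 ≈ 1176.0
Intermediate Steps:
t(q, f) = -2*(-21 + 6*q)*(f + q) (t(q, f) = -2*(-17 + (-4 + q*6))*(q + f) = -2*(-17 + (-4 + 6*q))*(f + q) = -2*(-21 + 6*q)*(f + q))
K(T, n) = -384 - 6*(T + n)² + 129*T + 129*n (K(T, n) = -6 + (-12*(T + n)² + 42*(-18) + 42*(T + n) - 12*(-18)*(T + n))/2 = -6 + (-12*(T + n)² - 756 + (42*T + 42*n) + (216*T + 216*n))/2 = -6 + (-756 - 12*(T + n)² + 258*T + 258*n)/2 = -6 + (-378 - 6*(T + n)² + 129*T + 129*n) = -384 - 6*(T + n)² + 129*T + 129*n)
√(K(462, -321/1751) + 2603323) = √((-384 - 6*(462 - 321/1751)² + 129*462 + 129*(-321/1751)) + 2603323) = √((-384 - 6*(462 - 321*1/1751)² + 59598 + 129*(-321*1/1751)) + 2603323) = √((-384 - 6*(462 - 321/1751)² + 59598 + 129*(-321/1751)) + 2603323) = √((-384 - 6*(808641/1751)² + 59598 - 41409/1751) + 2603323) = √((-384 - 6*653900266881/3066001 + 59598 - 41409/1751) + 2603323) = √((-384 - 3923401601286/3066001 + 59598 - 41409/1751) + 2603323) = √(-3741923925231/3066001 + 2603323) = √(4239866996092/3066001) = 2*√1059966749023/1751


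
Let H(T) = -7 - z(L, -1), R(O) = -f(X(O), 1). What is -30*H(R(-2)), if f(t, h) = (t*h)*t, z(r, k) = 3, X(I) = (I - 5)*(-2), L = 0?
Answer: 300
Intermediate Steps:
X(I) = 10 - 2*I (X(I) = (-5 + I)*(-2) = 10 - 2*I)
f(t, h) = h*t² (f(t, h) = (h*t)*t = h*t²)
R(O) = -(10 - 2*O)²
H(T) = -10 (H(T) = -7 - 1*3 = -7 - 3 = -10)
-30*H(R(-2)) = -30*(-10) = 300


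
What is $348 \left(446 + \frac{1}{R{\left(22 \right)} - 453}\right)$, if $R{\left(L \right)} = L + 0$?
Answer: $\frac{66894300}{431} \approx 1.5521 \cdot 10^{5}$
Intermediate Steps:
$R{\left(L \right)} = L$
$348 \left(446 + \frac{1}{R{\left(22 \right)} - 453}\right) = 348 \left(446 + \frac{1}{22 - 453}\right) = 348 \left(446 + \frac{1}{-431}\right) = 348 \left(446 - \frac{1}{431}\right) = 348 \cdot \frac{192225}{431} = \frac{66894300}{431}$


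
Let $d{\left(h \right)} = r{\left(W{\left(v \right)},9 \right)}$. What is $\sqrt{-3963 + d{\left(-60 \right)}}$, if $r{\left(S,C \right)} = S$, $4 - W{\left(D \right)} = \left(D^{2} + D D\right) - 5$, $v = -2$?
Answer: $i \sqrt{3962} \approx 62.944 i$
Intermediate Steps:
$W{\left(D \right)} = 9 - 2 D^{2}$ ($W{\left(D \right)} = 4 - \left(\left(D^{2} + D D\right) - 5\right) = 4 - \left(\left(D^{2} + D^{2}\right) - 5\right) = 4 - \left(2 D^{2} - 5\right) = 4 - \left(-5 + 2 D^{2}\right) = 9 - 2 D^{2}$)
$d{\left(h \right)} = 1$ ($d{\left(h \right)} = 9 - 2 \left(-2\right)^{2} = 9 - 8 = 1$)
$\sqrt{-3963 + d{\left(-60 \right)}} = \sqrt{-3963 + 1} = \sqrt{-3962} = i \sqrt{3962}$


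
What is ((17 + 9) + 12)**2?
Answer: 1444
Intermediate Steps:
((17 + 9) + 12)**2 = (26 + 12)**2 = 38**2 = 1444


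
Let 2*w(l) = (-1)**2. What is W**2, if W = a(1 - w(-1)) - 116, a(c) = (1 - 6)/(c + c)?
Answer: 14641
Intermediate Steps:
w(l) = 1/2 (w(l) = (1/2)*(-1)**2 = (1/2)*1 = 1/2)
a(c) = -5/(2*c) (a(c) = -5*1/(2*c) = -5/(2*c))
W = -121 (W = -5/(2*(1 - 1*1/2)) - 116 = -5/(2*(1 - 1/2)) - 116 = -5/(2*1/2) - 116 = -5/2*2 - 116 = -5 - 116 = -121)
W**2 = (-121)**2 = 14641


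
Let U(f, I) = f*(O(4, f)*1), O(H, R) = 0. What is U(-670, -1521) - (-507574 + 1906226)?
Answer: -1398652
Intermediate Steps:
U(f, I) = 0 (U(f, I) = f*(0*1) = f*0 = 0)
U(-670, -1521) - (-507574 + 1906226) = 0 - (-507574 + 1906226) = 0 - 1*1398652 = 0 - 1398652 = -1398652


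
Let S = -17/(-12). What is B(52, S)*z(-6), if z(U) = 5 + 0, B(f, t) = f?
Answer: 260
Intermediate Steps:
S = 17/12 (S = -17*(-1/12) = 17/12 ≈ 1.4167)
z(U) = 5
B(52, S)*z(-6) = 52*5 = 260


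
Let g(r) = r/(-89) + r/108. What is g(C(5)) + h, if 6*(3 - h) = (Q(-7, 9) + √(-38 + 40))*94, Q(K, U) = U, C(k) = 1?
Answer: -1326475/9612 - 47*√2/3 ≈ -160.16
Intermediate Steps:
h = -138 - 47*√2/3 (h = 3 - (9 + √(-38 + 40))*94/6 = 3 - (9 + √2)*94/6 = 3 - (846 + 94*√2)/6 = 3 + (-141 - 47*√2/3) = -138 - 47*√2/3 ≈ -160.16)
g(r) = -19*r/9612 (g(r) = r*(-1/89) + r*(1/108) = -r/89 + r/108 = -19*r/9612)
g(C(5)) + h = -19/9612*1 + (-138 - 47*√2/3) = -19/9612 + (-138 - 47*√2/3) = -1326475/9612 - 47*√2/3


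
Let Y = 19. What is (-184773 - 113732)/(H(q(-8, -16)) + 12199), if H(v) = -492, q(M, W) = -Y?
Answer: -298505/11707 ≈ -25.498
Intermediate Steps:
q(M, W) = -19 (q(M, W) = -1*19 = -19)
(-184773 - 113732)/(H(q(-8, -16)) + 12199) = (-184773 - 113732)/(-492 + 12199) = -298505/11707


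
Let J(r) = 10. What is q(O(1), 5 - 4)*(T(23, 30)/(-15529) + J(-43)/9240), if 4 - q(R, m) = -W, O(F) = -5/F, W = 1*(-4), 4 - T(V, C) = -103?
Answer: 0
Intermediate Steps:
T(V, C) = 107 (T(V, C) = 4 - 1*(-103) = 4 + 103 = 107)
W = -4
q(R, m) = 0 (q(R, m) = 4 - (-1)*(-4) = 4 - 1*4 = 4 - 4 = 0)
q(O(1), 5 - 4)*(T(23, 30)/(-15529) + J(-43)/9240) = 0*(107/(-15529) + 10/9240) = 0*(107*(-1/15529) + 10*(1/9240)) = 0*(-107/15529 + 1/924) = 0*(-83339/14348796) = 0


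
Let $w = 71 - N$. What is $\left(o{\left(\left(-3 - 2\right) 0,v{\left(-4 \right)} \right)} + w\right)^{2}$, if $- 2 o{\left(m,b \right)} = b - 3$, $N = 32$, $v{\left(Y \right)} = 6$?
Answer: $\frac{5625}{4} \approx 1406.3$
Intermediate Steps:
$o{\left(m,b \right)} = \frac{3}{2} - \frac{b}{2}$ ($o{\left(m,b \right)} = - \frac{b - 3}{2} = - \frac{-3 + b}{2} = \frac{3}{2} - \frac{b}{2}$)
$w = 39$ ($w = 71 - 32 = 39$)
$\left(o{\left(\left(-3 - 2\right) 0,v{\left(-4 \right)} \right)} + w\right)^{2} = \left(\left(\frac{3}{2} - 3\right) + 39\right)^{2} = \left(- \frac{3}{2} + 39\right)^{2} = \left(\frac{75}{2}\right)^{2} = \frac{5625}{4}$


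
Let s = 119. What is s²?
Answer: 14161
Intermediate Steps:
s² = 119² = 14161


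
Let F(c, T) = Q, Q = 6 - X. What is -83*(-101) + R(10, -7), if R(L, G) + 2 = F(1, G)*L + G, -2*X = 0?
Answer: 8434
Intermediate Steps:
X = 0 (X = -1/2*0 = 0)
Q = 6 (Q = 6 - 1*0 = 6 + 0 = 6)
F(c, T) = 6
R(L, G) = -2 + G + 6*L (R(L, G) = -2 + (6*L + G) = -2 + (G + 6*L) = -2 + G + 6*L)
-83*(-101) + R(10, -7) = -83*(-101) + (-2 - 7 + 6*10) = 8383 + (-2 - 7 + 60) = 8383 + 51 = 8434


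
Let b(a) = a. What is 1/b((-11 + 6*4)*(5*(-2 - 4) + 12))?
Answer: -1/234 ≈ -0.0042735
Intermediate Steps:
1/b((-11 + 6*4)*(5*(-2 - 4) + 12)) = 1/((-11 + 6*4)*(5*(-2 - 4) + 12)) = 1/((-11 + 24)*(5*(-6) + 12)) = 1/(13*(-30 + 12)) = 1/(13*(-18)) = 1/(-234) = -1/234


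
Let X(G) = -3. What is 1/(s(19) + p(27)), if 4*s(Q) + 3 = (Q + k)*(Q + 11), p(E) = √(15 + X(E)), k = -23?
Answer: -164/4979 - 32*√3/14937 ≈ -0.036649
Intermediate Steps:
p(E) = 2*√3 (p(E) = √(15 - 3) = √12 = 2*√3)
s(Q) = -¾ + (-23 + Q)*(11 + Q)/4 (s(Q) = -¾ + ((Q - 23)*(Q + 11))/4 = -¾ + ((-23 + Q)*(11 + Q))/4 = -¾ + (-23 + Q)*(11 + Q)/4)
1/(s(19) + p(27)) = 1/((-64 - 3*19 + (¼)*19²) + 2*√3) = 1/((-64 - 57 + (¼)*361) + 2*√3) = 1/((-64 - 57 + 361/4) + 2*√3) = 1/(-123/4 + 2*√3)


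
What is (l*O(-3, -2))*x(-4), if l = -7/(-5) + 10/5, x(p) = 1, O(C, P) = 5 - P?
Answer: 119/5 ≈ 23.800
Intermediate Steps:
l = 17/5 (l = -7*(-⅕) + 10*(⅕) = 7/5 + 2 = 17/5 ≈ 3.4000)
(l*O(-3, -2))*x(-4) = (17*(5 - 1*(-2))/5)*1 = (17*(5 + 2)/5)*1 = ((17/5)*7)*1 = (119/5)*1 = 119/5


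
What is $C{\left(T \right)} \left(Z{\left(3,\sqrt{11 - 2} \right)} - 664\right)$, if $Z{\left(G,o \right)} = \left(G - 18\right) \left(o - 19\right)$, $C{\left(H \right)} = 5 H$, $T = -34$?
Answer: $72080$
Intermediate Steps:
$Z{\left(G,o \right)} = \left(-19 + o\right) \left(-18 + G\right)$ ($Z{\left(G,o \right)} = \left(-18 + G\right) \left(-19 + o\right) = \left(-19 + o\right) \left(-18 + G\right)$)
$C{\left(T \right)} \left(Z{\left(3,\sqrt{11 - 2} \right)} - 664\right) = 5 \left(-34\right) \left(\left(342 - 57 - 18 \sqrt{11 - 2} + 3 \sqrt{11 - 2}\right) - 664\right) = - 170 \left(\left(342 - 57 - 18 \sqrt{9} + 3 \sqrt{9}\right) - 664\right) = - 170 \left(\left(342 - 57 - 54 + 3 \cdot 3\right) - 664\right) = - 170 \left(\left(342 - 57 - 54 + 9\right) - 664\right) = - 170 \left(240 - 664\right) = \left(-170\right) \left(-424\right) = 72080$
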